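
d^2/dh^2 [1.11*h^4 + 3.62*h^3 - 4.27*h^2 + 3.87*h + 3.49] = 13.32*h^2 + 21.72*h - 8.54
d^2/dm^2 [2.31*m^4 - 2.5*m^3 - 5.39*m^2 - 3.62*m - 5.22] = 27.72*m^2 - 15.0*m - 10.78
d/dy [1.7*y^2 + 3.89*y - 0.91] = 3.4*y + 3.89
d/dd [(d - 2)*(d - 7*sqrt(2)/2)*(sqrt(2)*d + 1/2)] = 3*sqrt(2)*d^2 - 13*d - 4*sqrt(2)*d - 7*sqrt(2)/4 + 13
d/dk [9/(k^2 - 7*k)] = 9*(7 - 2*k)/(k^2*(k - 7)^2)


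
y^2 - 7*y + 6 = (y - 6)*(y - 1)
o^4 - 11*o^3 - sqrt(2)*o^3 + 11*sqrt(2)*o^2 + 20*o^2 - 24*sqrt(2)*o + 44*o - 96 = (o - 8)*(o - 3)*(o - 2*sqrt(2))*(o + sqrt(2))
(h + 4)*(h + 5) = h^2 + 9*h + 20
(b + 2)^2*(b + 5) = b^3 + 9*b^2 + 24*b + 20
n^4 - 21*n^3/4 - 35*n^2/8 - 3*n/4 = n*(n - 6)*(n + 1/4)*(n + 1/2)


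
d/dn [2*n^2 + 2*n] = 4*n + 2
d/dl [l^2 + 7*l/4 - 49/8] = 2*l + 7/4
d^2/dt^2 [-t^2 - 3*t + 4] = -2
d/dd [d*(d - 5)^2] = (d - 5)*(3*d - 5)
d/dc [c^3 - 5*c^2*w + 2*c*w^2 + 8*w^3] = 3*c^2 - 10*c*w + 2*w^2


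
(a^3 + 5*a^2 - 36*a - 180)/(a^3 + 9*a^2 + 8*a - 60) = (a - 6)/(a - 2)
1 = 1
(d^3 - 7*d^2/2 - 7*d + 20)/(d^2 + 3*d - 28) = (d^2 + d/2 - 5)/(d + 7)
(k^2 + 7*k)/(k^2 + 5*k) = (k + 7)/(k + 5)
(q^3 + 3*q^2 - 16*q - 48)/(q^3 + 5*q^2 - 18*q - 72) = (q + 4)/(q + 6)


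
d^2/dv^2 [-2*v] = 0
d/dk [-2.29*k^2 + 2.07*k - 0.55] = 2.07 - 4.58*k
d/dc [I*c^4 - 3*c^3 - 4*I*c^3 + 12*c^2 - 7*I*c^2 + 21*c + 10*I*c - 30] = 4*I*c^3 + c^2*(-9 - 12*I) + c*(24 - 14*I) + 21 + 10*I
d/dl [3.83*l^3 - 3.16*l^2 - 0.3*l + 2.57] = 11.49*l^2 - 6.32*l - 0.3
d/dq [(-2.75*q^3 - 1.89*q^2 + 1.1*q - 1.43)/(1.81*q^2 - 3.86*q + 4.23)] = (-4.9775*q^4 + 21.23*q^3 - 29.5931*q^2 - 10.8128*q - 0.866799999999999)/(3.2761*q^4 - 13.9732*q^3 + 30.2122*q^2 - 32.6556*q + 17.8929)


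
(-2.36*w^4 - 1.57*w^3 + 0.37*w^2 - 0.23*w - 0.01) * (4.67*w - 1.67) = -11.0212*w^5 - 3.3907*w^4 + 4.3498*w^3 - 1.692*w^2 + 0.3374*w + 0.0167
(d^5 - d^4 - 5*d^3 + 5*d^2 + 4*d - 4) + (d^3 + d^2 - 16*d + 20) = d^5 - d^4 - 4*d^3 + 6*d^2 - 12*d + 16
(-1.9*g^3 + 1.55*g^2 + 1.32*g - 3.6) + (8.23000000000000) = -1.9*g^3 + 1.55*g^2 + 1.32*g + 4.63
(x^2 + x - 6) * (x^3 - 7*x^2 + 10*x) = x^5 - 6*x^4 - 3*x^3 + 52*x^2 - 60*x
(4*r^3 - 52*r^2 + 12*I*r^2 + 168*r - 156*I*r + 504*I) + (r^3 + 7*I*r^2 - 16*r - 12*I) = 5*r^3 - 52*r^2 + 19*I*r^2 + 152*r - 156*I*r + 492*I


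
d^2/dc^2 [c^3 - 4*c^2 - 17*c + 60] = 6*c - 8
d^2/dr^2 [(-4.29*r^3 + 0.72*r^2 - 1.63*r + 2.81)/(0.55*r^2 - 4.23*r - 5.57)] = (-3.5527136788005e-15*r^5 - 1.4210854715202e-14*r^4 - 177.441902*r^3 - 588.128244*r^2 - 867.766746*r + 239.26001)/(0.166375*r^6 - 3.838725*r^5 + 24.46851*r^4 + 2.064663*r^3 - 247.799274*r^2 - 393.705981*r - 172.808693)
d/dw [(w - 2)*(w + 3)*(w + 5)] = 3*w^2 + 12*w - 1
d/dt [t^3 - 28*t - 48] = 3*t^2 - 28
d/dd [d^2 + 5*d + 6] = 2*d + 5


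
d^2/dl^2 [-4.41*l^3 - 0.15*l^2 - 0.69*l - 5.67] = -26.46*l - 0.3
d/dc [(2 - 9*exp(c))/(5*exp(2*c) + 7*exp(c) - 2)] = (45*exp(2*c) - 20*exp(c) + 4)*exp(c)/(25*exp(4*c) + 70*exp(3*c) + 29*exp(2*c) - 28*exp(c) + 4)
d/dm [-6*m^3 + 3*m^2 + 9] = 6*m*(1 - 3*m)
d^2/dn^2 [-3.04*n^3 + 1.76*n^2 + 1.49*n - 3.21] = 3.52 - 18.24*n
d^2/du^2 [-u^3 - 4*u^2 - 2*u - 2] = -6*u - 8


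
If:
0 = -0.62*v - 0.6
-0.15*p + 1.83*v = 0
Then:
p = -11.81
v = -0.97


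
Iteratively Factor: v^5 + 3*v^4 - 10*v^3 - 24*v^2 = (v)*(v^4 + 3*v^3 - 10*v^2 - 24*v) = v*(v + 4)*(v^3 - v^2 - 6*v) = v^2*(v + 4)*(v^2 - v - 6) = v^2*(v - 3)*(v + 4)*(v + 2)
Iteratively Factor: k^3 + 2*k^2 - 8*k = (k + 4)*(k^2 - 2*k) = (k - 2)*(k + 4)*(k)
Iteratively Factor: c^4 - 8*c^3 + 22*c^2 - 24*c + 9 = (c - 1)*(c^3 - 7*c^2 + 15*c - 9) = (c - 1)^2*(c^2 - 6*c + 9) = (c - 3)*(c - 1)^2*(c - 3)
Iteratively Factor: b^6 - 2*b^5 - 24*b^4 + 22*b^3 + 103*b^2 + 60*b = (b + 4)*(b^5 - 6*b^4 + 22*b^2 + 15*b) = (b + 1)*(b + 4)*(b^4 - 7*b^3 + 7*b^2 + 15*b) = (b - 3)*(b + 1)*(b + 4)*(b^3 - 4*b^2 - 5*b) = b*(b - 3)*(b + 1)*(b + 4)*(b^2 - 4*b - 5) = b*(b - 3)*(b + 1)^2*(b + 4)*(b - 5)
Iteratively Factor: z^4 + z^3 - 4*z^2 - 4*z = (z + 1)*(z^3 - 4*z) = z*(z + 1)*(z^2 - 4) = z*(z - 2)*(z + 1)*(z + 2)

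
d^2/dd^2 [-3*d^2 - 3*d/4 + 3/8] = -6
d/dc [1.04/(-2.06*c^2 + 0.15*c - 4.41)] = (4.2848*c - 0.156)/(2.06*c^2 - 0.15*c + 4.41)^2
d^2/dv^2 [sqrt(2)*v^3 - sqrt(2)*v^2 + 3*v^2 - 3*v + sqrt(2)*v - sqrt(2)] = 6*sqrt(2)*v - 2*sqrt(2) + 6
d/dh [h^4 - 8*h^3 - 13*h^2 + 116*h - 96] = 4*h^3 - 24*h^2 - 26*h + 116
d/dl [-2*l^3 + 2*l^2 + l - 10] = -6*l^2 + 4*l + 1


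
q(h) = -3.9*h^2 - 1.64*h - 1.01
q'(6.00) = -48.44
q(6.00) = -151.25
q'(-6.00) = 45.16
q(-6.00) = -131.57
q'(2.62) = -22.08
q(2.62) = -32.08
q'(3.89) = -31.98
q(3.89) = -66.40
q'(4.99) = -40.56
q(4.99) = -106.30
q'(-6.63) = 50.07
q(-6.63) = -161.57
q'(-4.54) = 33.77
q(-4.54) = -73.95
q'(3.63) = -29.95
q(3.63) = -58.35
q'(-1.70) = 11.62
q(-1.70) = -9.49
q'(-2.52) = 18.02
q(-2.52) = -21.64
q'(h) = -7.8*h - 1.64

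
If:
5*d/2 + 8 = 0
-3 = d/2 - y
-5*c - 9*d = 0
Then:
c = 144/25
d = -16/5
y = 7/5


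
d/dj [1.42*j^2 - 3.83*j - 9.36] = 2.84*j - 3.83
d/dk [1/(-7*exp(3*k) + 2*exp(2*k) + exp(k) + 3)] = (21*exp(2*k) - 4*exp(k) - 1)*exp(k)/(-7*exp(3*k) + 2*exp(2*k) + exp(k) + 3)^2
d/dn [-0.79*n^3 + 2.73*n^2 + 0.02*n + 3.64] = -2.37*n^2 + 5.46*n + 0.02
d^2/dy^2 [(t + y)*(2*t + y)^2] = 10*t + 6*y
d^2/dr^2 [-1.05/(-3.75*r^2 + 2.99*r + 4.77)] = (29.53125*r^2 - 23.54625*r - 1.05*(7.5*r - 2.99)*(15.0*r - 5.98) - 37.56375)/(-3.75*r^2 + 2.99*r + 4.77)^3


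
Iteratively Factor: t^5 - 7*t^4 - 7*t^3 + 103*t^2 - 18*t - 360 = (t - 4)*(t^4 - 3*t^3 - 19*t^2 + 27*t + 90) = (t - 5)*(t - 4)*(t^3 + 2*t^2 - 9*t - 18) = (t - 5)*(t - 4)*(t + 3)*(t^2 - t - 6) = (t - 5)*(t - 4)*(t - 3)*(t + 3)*(t + 2)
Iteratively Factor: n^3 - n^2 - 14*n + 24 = (n - 3)*(n^2 + 2*n - 8) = (n - 3)*(n + 4)*(n - 2)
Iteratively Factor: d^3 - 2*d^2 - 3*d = (d)*(d^2 - 2*d - 3) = d*(d - 3)*(d + 1)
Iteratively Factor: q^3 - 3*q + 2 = (q - 1)*(q^2 + q - 2) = (q - 1)^2*(q + 2)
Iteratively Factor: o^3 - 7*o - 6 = (o + 1)*(o^2 - o - 6) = (o + 1)*(o + 2)*(o - 3)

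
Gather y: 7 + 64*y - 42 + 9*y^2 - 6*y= 9*y^2 + 58*y - 35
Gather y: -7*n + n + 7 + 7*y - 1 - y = -6*n + 6*y + 6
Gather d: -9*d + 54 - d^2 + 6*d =-d^2 - 3*d + 54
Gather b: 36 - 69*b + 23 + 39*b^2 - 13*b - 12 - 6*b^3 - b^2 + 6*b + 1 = -6*b^3 + 38*b^2 - 76*b + 48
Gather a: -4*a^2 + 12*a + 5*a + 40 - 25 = -4*a^2 + 17*a + 15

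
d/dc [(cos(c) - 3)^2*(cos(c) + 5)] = -(cos(c) - 3)*(3*cos(c) + 7)*sin(c)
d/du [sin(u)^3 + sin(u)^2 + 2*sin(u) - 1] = (3*sin(u)^2 + 2*sin(u) + 2)*cos(u)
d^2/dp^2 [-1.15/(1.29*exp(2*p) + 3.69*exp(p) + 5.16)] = (-1.15*(2.58*exp(p) + 3.69)*(5.16*exp(p) + 7.38)*exp(p) + (5.934*exp(p) + 4.2435)*(1.29*exp(2*p) + 3.69*exp(p) + 5.16))*exp(p)/(1.29*exp(2*p) + 3.69*exp(p) + 5.16)^3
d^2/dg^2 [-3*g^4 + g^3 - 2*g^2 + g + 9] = -36*g^2 + 6*g - 4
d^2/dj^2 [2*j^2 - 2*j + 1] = 4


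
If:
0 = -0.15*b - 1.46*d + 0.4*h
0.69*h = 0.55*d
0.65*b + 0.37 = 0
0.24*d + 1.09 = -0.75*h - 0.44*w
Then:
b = -0.57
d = 0.07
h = 0.06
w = -2.62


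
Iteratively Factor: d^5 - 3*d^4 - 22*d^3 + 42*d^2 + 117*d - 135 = (d - 3)*(d^4 - 22*d^2 - 24*d + 45) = (d - 3)*(d + 3)*(d^3 - 3*d^2 - 13*d + 15) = (d - 5)*(d - 3)*(d + 3)*(d^2 + 2*d - 3) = (d - 5)*(d - 3)*(d + 3)^2*(d - 1)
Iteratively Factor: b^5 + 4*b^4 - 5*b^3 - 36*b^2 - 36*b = (b - 3)*(b^4 + 7*b^3 + 16*b^2 + 12*b) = (b - 3)*(b + 3)*(b^3 + 4*b^2 + 4*b) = (b - 3)*(b + 2)*(b + 3)*(b^2 + 2*b) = b*(b - 3)*(b + 2)*(b + 3)*(b + 2)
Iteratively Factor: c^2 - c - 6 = (c + 2)*(c - 3)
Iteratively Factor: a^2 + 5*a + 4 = (a + 4)*(a + 1)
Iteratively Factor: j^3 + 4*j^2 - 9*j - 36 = (j - 3)*(j^2 + 7*j + 12) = (j - 3)*(j + 4)*(j + 3)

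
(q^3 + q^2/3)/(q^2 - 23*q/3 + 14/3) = q^2*(3*q + 1)/(3*q^2 - 23*q + 14)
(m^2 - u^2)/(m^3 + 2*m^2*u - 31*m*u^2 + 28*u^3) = (-m - u)/(-m^2 - 3*m*u + 28*u^2)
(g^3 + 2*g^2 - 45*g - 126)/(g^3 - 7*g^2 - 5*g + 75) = (g^2 - g - 42)/(g^2 - 10*g + 25)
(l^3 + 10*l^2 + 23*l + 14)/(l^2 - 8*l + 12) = (l^3 + 10*l^2 + 23*l + 14)/(l^2 - 8*l + 12)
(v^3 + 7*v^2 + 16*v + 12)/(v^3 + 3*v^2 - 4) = (v + 3)/(v - 1)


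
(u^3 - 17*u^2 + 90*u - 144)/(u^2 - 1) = (u^3 - 17*u^2 + 90*u - 144)/(u^2 - 1)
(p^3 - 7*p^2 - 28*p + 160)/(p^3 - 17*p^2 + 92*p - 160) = (p + 5)/(p - 5)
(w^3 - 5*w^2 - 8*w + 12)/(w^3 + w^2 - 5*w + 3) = (w^2 - 4*w - 12)/(w^2 + 2*w - 3)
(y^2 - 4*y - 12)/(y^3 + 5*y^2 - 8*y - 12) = (y^2 - 4*y - 12)/(y^3 + 5*y^2 - 8*y - 12)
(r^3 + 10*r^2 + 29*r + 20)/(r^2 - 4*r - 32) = (r^2 + 6*r + 5)/(r - 8)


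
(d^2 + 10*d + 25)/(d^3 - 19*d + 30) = (d + 5)/(d^2 - 5*d + 6)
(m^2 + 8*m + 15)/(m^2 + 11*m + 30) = (m + 3)/(m + 6)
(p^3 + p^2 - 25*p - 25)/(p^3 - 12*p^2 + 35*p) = (p^2 + 6*p + 5)/(p*(p - 7))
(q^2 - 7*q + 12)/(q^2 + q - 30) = (q^2 - 7*q + 12)/(q^2 + q - 30)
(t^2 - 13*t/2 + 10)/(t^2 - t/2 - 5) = (t - 4)/(t + 2)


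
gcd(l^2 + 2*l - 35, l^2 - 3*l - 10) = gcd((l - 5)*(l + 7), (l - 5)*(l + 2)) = l - 5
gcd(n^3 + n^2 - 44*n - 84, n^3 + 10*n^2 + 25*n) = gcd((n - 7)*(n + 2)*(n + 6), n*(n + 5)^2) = 1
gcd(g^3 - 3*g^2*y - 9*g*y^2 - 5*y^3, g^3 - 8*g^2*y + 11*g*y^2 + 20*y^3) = -g^2 + 4*g*y + 5*y^2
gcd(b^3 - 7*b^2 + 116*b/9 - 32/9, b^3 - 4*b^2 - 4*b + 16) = b - 4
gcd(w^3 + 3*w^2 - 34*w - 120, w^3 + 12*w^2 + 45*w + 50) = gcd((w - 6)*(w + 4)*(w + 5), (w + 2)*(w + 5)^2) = w + 5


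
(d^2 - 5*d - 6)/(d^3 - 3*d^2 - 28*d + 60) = (d + 1)/(d^2 + 3*d - 10)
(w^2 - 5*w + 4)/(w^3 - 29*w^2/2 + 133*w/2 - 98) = 2*(w - 1)/(2*w^2 - 21*w + 49)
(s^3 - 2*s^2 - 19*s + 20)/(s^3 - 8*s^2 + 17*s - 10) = (s + 4)/(s - 2)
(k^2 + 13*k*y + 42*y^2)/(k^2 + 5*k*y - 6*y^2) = (-k - 7*y)/(-k + y)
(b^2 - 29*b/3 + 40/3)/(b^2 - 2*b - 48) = (b - 5/3)/(b + 6)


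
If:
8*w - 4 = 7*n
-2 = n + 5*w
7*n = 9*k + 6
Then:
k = -170/129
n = -36/43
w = -10/43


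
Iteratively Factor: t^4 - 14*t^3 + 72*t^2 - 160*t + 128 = (t - 4)*(t^3 - 10*t^2 + 32*t - 32) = (t - 4)^2*(t^2 - 6*t + 8) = (t - 4)^3*(t - 2)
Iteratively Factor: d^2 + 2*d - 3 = (d - 1)*(d + 3)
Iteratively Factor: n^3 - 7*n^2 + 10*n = (n)*(n^2 - 7*n + 10) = n*(n - 5)*(n - 2)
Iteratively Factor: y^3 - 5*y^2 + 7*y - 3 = (y - 1)*(y^2 - 4*y + 3) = (y - 1)^2*(y - 3)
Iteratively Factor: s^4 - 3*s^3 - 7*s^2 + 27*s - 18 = (s + 3)*(s^3 - 6*s^2 + 11*s - 6) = (s - 3)*(s + 3)*(s^2 - 3*s + 2) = (s - 3)*(s - 1)*(s + 3)*(s - 2)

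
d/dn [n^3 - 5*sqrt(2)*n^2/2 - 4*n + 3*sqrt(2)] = 3*n^2 - 5*sqrt(2)*n - 4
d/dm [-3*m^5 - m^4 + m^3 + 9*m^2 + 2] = m*(-15*m^3 - 4*m^2 + 3*m + 18)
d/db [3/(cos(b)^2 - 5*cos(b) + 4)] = 3*(2*cos(b) - 5)*sin(b)/(cos(b)^2 - 5*cos(b) + 4)^2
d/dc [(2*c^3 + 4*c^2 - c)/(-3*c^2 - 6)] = (-2*c^4 - 13*c^2 - 16*c + 2)/(3*(c^4 + 4*c^2 + 4))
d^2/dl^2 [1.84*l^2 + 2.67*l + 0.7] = 3.68000000000000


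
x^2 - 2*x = x*(x - 2)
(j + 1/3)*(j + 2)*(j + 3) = j^3 + 16*j^2/3 + 23*j/3 + 2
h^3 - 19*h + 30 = (h - 3)*(h - 2)*(h + 5)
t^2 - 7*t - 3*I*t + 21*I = (t - 7)*(t - 3*I)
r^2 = r^2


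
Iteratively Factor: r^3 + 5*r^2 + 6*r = (r + 2)*(r^2 + 3*r) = (r + 2)*(r + 3)*(r)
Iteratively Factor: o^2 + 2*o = (o)*(o + 2)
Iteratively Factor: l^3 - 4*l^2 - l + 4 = (l + 1)*(l^2 - 5*l + 4) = (l - 1)*(l + 1)*(l - 4)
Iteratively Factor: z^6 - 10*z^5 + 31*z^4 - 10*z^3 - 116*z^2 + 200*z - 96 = (z - 4)*(z^5 - 6*z^4 + 7*z^3 + 18*z^2 - 44*z + 24) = (z - 4)*(z - 2)*(z^4 - 4*z^3 - z^2 + 16*z - 12) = (z - 4)*(z - 3)*(z - 2)*(z^3 - z^2 - 4*z + 4) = (z - 4)*(z - 3)*(z - 2)*(z + 2)*(z^2 - 3*z + 2) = (z - 4)*(z - 3)*(z - 2)^2*(z + 2)*(z - 1)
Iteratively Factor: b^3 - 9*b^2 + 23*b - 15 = (b - 3)*(b^2 - 6*b + 5) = (b - 3)*(b - 1)*(b - 5)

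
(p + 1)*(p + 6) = p^2 + 7*p + 6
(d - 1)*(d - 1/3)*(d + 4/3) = d^3 - 13*d/9 + 4/9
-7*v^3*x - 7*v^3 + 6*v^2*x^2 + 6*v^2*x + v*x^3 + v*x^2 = (-v + x)*(7*v + x)*(v*x + v)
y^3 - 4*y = y*(y - 2)*(y + 2)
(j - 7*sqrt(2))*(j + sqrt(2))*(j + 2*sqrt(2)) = j^3 - 4*sqrt(2)*j^2 - 38*j - 28*sqrt(2)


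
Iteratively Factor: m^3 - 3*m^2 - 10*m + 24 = (m + 3)*(m^2 - 6*m + 8) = (m - 2)*(m + 3)*(m - 4)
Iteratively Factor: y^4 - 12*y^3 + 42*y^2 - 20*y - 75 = (y - 5)*(y^3 - 7*y^2 + 7*y + 15) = (y - 5)*(y + 1)*(y^2 - 8*y + 15) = (y - 5)^2*(y + 1)*(y - 3)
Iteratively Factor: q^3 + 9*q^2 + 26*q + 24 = (q + 4)*(q^2 + 5*q + 6) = (q + 3)*(q + 4)*(q + 2)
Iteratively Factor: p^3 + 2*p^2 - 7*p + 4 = (p - 1)*(p^2 + 3*p - 4) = (p - 1)*(p + 4)*(p - 1)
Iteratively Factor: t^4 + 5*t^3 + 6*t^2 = (t)*(t^3 + 5*t^2 + 6*t) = t*(t + 3)*(t^2 + 2*t) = t^2*(t + 3)*(t + 2)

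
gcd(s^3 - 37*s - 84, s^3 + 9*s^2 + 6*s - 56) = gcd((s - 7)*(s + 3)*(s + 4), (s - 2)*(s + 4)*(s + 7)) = s + 4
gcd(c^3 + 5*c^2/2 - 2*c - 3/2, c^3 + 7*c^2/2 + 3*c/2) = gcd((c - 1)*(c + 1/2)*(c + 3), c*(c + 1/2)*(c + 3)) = c^2 + 7*c/2 + 3/2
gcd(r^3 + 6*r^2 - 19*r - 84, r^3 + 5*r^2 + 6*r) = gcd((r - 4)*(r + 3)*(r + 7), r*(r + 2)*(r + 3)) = r + 3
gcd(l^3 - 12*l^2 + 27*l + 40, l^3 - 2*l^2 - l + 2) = l + 1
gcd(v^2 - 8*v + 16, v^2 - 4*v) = v - 4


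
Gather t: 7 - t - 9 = -t - 2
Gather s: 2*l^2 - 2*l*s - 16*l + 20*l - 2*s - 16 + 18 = 2*l^2 + 4*l + s*(-2*l - 2) + 2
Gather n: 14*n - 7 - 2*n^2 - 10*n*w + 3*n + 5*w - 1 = -2*n^2 + n*(17 - 10*w) + 5*w - 8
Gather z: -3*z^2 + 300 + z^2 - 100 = 200 - 2*z^2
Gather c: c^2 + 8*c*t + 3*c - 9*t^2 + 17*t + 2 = c^2 + c*(8*t + 3) - 9*t^2 + 17*t + 2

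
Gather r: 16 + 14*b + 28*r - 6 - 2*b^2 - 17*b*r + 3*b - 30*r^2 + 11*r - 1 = -2*b^2 + 17*b - 30*r^2 + r*(39 - 17*b) + 9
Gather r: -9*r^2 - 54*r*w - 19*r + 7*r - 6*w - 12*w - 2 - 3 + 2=-9*r^2 + r*(-54*w - 12) - 18*w - 3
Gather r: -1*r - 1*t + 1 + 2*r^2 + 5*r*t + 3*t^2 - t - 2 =2*r^2 + r*(5*t - 1) + 3*t^2 - 2*t - 1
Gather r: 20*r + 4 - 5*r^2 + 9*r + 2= -5*r^2 + 29*r + 6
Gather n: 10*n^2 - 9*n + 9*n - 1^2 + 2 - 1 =10*n^2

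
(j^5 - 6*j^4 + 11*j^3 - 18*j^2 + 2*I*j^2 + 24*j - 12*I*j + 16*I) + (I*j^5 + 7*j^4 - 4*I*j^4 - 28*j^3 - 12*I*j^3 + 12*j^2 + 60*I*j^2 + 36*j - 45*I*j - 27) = j^5 + I*j^5 + j^4 - 4*I*j^4 - 17*j^3 - 12*I*j^3 - 6*j^2 + 62*I*j^2 + 60*j - 57*I*j - 27 + 16*I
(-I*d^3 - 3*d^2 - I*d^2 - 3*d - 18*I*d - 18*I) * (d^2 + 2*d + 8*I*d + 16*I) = -I*d^5 + 5*d^4 - 3*I*d^4 + 15*d^3 - 44*I*d^3 + 154*d^2 - 126*I*d^2 + 432*d - 84*I*d + 288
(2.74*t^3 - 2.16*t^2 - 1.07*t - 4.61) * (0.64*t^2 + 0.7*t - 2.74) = 1.7536*t^5 + 0.5356*t^4 - 9.7044*t^3 + 2.219*t^2 - 0.295199999999999*t + 12.6314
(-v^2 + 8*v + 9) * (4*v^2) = -4*v^4 + 32*v^3 + 36*v^2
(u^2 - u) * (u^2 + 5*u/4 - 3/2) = u^4 + u^3/4 - 11*u^2/4 + 3*u/2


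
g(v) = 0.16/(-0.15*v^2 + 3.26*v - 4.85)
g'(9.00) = -0.00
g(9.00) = 0.01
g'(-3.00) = -0.00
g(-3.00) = -0.01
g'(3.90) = -0.01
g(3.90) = 0.03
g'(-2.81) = -0.00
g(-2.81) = -0.01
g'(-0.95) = -0.01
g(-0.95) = -0.02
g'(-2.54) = -0.00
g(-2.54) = -0.01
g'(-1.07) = -0.01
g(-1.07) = -0.02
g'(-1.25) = -0.01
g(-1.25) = -0.02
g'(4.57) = -0.01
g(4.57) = 0.02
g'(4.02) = -0.01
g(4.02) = 0.03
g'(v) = 0.16*(0.3*v - 3.26)/(-0.15*v^2 + 3.26*v - 4.85)^2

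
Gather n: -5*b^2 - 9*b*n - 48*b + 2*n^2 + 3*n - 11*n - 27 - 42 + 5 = -5*b^2 - 48*b + 2*n^2 + n*(-9*b - 8) - 64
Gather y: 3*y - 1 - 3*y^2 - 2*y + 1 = -3*y^2 + y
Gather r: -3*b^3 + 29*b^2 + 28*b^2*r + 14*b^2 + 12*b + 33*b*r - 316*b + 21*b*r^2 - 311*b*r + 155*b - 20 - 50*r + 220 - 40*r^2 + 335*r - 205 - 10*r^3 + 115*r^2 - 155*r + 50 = -3*b^3 + 43*b^2 - 149*b - 10*r^3 + r^2*(21*b + 75) + r*(28*b^2 - 278*b + 130) + 45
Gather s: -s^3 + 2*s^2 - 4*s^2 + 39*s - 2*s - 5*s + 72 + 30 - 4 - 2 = -s^3 - 2*s^2 + 32*s + 96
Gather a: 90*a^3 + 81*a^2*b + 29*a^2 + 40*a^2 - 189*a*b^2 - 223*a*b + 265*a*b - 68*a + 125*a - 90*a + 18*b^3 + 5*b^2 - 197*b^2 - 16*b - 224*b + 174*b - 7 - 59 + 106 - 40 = 90*a^3 + a^2*(81*b + 69) + a*(-189*b^2 + 42*b - 33) + 18*b^3 - 192*b^2 - 66*b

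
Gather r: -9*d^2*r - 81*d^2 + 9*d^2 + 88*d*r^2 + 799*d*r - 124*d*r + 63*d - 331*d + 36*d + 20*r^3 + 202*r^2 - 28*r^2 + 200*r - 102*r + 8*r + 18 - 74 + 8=-72*d^2 - 232*d + 20*r^3 + r^2*(88*d + 174) + r*(-9*d^2 + 675*d + 106) - 48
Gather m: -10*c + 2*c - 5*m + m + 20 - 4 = -8*c - 4*m + 16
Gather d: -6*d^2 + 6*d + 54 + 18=-6*d^2 + 6*d + 72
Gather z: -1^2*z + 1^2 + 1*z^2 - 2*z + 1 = z^2 - 3*z + 2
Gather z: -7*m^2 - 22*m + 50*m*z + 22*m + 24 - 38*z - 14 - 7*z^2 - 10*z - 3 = -7*m^2 - 7*z^2 + z*(50*m - 48) + 7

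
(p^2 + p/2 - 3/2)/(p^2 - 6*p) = (2*p^2 + p - 3)/(2*p*(p - 6))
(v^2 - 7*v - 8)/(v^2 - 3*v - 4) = (v - 8)/(v - 4)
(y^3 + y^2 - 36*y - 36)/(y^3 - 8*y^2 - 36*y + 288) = (y + 1)/(y - 8)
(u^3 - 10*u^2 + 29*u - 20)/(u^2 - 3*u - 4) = (u^2 - 6*u + 5)/(u + 1)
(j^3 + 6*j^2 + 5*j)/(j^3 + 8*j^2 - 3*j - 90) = j*(j + 1)/(j^2 + 3*j - 18)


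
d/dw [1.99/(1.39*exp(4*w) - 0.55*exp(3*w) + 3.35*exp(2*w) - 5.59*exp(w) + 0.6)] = (-11.0644*exp(3*w) + 3.2835*exp(2*w) - 13.333*exp(w) + 11.1241)*exp(w)/(1.39*exp(4*w) - 0.55*exp(3*w) + 3.35*exp(2*w) - 5.59*exp(w) + 0.6)^2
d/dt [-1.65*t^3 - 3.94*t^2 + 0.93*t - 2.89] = -4.95*t^2 - 7.88*t + 0.93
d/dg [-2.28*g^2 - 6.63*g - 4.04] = -4.56*g - 6.63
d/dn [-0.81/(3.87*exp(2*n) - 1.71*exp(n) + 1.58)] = (6.2694*exp(n) - 1.3851)*exp(n)/(3.87*exp(2*n) - 1.71*exp(n) + 1.58)^2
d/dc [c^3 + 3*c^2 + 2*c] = 3*c^2 + 6*c + 2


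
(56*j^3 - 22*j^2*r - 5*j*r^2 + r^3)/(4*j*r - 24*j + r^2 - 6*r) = (14*j^2 - 9*j*r + r^2)/(r - 6)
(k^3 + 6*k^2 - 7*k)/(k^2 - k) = k + 7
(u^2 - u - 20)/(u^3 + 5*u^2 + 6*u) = (u^2 - u - 20)/(u*(u^2 + 5*u + 6))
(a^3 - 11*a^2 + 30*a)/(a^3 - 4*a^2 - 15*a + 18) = a*(a - 5)/(a^2 + 2*a - 3)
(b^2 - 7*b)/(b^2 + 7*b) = (b - 7)/(b + 7)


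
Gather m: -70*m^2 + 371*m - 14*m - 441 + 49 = -70*m^2 + 357*m - 392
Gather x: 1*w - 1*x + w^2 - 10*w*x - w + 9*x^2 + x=w^2 - 10*w*x + 9*x^2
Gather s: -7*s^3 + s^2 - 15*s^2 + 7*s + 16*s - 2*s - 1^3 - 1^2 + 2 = -7*s^3 - 14*s^2 + 21*s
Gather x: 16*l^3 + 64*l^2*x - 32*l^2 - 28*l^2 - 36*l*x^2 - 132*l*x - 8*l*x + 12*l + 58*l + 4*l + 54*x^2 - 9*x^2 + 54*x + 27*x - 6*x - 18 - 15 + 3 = 16*l^3 - 60*l^2 + 74*l + x^2*(45 - 36*l) + x*(64*l^2 - 140*l + 75) - 30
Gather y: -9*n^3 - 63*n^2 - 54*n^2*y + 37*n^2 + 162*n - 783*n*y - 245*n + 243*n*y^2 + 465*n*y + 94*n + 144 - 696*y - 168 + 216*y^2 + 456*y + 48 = -9*n^3 - 26*n^2 + 11*n + y^2*(243*n + 216) + y*(-54*n^2 - 318*n - 240) + 24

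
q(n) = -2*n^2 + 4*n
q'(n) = 4 - 4*n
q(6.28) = -53.76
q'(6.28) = -21.12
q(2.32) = -1.48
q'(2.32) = -5.28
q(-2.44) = -21.67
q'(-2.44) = 13.76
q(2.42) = -2.03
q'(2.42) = -5.68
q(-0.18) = -0.78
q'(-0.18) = 4.72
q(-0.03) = -0.12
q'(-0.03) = 4.12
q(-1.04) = -6.32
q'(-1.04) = 8.16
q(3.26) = -8.22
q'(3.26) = -9.04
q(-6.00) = -96.00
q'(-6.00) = 28.00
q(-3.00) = -30.00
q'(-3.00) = 16.00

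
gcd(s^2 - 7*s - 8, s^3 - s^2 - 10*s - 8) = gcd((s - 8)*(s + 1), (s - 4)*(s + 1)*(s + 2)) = s + 1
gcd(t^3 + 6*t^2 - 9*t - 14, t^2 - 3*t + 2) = t - 2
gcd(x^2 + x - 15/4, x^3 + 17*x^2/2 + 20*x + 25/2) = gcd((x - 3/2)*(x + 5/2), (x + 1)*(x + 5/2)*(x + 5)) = x + 5/2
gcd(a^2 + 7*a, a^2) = a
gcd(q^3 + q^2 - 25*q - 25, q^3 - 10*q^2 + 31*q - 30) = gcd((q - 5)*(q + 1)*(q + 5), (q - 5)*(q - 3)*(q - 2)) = q - 5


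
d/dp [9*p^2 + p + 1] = 18*p + 1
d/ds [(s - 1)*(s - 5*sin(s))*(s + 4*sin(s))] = (1 - s)*(s + 4*sin(s))*(5*cos(s) - 1) + (s - 1)*(s - 5*sin(s))*(4*cos(s) + 1) + (s - 5*sin(s))*(s + 4*sin(s))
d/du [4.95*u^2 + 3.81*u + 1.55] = 9.9*u + 3.81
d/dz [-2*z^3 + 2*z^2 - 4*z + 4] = -6*z^2 + 4*z - 4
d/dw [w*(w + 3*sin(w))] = 3*w*cos(w) + 2*w + 3*sin(w)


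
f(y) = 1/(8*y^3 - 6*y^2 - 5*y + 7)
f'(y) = (-24*y^2 + 12*y + 5)/(8*y^3 - 6*y^2 - 5*y + 7)^2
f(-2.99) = -0.00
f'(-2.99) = -0.00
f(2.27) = 0.02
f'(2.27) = -0.03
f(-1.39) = -0.05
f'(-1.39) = -0.16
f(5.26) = 0.00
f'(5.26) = -0.00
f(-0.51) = 0.14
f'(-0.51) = -0.15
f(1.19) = 0.17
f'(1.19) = -0.40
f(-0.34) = 0.13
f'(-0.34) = -0.03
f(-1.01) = -0.43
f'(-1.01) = -5.91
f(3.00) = 0.01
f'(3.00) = -0.00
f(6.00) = 0.00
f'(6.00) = 0.00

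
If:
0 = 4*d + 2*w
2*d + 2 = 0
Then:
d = -1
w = 2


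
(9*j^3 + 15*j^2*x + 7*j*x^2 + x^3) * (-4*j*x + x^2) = -36*j^4*x - 51*j^3*x^2 - 13*j^2*x^3 + 3*j*x^4 + x^5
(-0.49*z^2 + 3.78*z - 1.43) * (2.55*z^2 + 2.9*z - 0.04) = -1.2495*z^4 + 8.218*z^3 + 7.3351*z^2 - 4.2982*z + 0.0572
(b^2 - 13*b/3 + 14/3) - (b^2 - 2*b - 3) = 23/3 - 7*b/3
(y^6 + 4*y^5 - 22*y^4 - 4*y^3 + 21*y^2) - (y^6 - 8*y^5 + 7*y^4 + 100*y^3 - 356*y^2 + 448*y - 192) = 12*y^5 - 29*y^4 - 104*y^3 + 377*y^2 - 448*y + 192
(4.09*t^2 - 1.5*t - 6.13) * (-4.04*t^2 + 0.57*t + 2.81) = -16.5236*t^4 + 8.3913*t^3 + 35.4031*t^2 - 7.7091*t - 17.2253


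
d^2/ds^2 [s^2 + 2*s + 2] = 2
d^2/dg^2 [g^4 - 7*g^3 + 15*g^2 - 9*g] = 12*g^2 - 42*g + 30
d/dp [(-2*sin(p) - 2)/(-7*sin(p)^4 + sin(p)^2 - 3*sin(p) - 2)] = 2*(-21*sin(p)^4 - 28*sin(p)^3 + sin(p)^2 + 2*sin(p) - 1)*cos(p)/(7*sin(p)^4 - sin(p)^2 + 3*sin(p) + 2)^2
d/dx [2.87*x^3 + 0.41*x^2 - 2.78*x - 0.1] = 8.61*x^2 + 0.82*x - 2.78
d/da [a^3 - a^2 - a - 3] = 3*a^2 - 2*a - 1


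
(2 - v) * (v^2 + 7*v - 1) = -v^3 - 5*v^2 + 15*v - 2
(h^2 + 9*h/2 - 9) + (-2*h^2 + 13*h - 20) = -h^2 + 35*h/2 - 29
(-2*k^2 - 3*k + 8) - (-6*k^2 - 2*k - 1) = 4*k^2 - k + 9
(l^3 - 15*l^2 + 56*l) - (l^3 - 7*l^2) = -8*l^2 + 56*l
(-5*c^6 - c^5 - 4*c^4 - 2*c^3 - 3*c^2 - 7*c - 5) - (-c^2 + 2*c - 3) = -5*c^6 - c^5 - 4*c^4 - 2*c^3 - 2*c^2 - 9*c - 2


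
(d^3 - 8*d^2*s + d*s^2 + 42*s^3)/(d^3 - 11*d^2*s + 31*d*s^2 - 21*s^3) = (-d - 2*s)/(-d + s)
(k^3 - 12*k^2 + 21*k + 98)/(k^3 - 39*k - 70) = (k - 7)/(k + 5)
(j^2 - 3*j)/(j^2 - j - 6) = j/(j + 2)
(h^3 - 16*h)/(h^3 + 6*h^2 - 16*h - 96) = h/(h + 6)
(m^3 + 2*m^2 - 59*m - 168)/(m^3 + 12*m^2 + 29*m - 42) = (m^2 - 5*m - 24)/(m^2 + 5*m - 6)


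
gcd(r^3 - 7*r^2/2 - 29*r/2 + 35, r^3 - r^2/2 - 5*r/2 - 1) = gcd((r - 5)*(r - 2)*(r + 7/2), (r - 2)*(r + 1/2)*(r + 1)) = r - 2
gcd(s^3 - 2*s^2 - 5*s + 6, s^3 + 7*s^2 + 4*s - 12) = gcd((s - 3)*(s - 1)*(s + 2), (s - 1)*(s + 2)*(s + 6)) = s^2 + s - 2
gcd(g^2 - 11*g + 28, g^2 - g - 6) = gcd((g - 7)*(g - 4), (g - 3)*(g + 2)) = 1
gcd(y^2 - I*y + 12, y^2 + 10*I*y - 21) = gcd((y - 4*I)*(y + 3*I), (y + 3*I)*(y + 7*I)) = y + 3*I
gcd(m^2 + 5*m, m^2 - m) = m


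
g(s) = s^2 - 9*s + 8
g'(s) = 2*s - 9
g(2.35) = -7.63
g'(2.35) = -4.30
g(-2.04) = 30.52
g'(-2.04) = -13.08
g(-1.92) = 28.97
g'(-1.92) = -12.84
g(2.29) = -7.37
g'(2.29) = -4.42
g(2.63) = -8.75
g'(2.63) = -3.74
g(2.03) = -6.15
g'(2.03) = -4.94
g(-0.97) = 17.67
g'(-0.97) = -10.94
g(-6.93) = 118.39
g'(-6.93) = -22.86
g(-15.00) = 368.00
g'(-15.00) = -39.00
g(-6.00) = 98.00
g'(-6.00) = -21.00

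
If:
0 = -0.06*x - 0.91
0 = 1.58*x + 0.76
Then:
No Solution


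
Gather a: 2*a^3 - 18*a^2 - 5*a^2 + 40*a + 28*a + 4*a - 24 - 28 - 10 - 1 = 2*a^3 - 23*a^2 + 72*a - 63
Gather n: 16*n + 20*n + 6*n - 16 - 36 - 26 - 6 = 42*n - 84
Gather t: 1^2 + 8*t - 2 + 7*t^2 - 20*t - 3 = 7*t^2 - 12*t - 4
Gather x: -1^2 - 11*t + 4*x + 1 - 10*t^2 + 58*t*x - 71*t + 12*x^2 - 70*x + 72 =-10*t^2 - 82*t + 12*x^2 + x*(58*t - 66) + 72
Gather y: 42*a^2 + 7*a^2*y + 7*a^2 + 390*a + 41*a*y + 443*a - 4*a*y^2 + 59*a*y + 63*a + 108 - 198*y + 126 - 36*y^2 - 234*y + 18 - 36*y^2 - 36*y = 49*a^2 + 896*a + y^2*(-4*a - 72) + y*(7*a^2 + 100*a - 468) + 252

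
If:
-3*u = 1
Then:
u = -1/3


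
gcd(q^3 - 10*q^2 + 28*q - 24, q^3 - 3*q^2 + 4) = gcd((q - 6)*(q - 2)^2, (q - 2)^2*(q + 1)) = q^2 - 4*q + 4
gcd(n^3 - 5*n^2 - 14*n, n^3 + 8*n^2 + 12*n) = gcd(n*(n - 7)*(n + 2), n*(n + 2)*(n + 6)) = n^2 + 2*n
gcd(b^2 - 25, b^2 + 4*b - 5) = b + 5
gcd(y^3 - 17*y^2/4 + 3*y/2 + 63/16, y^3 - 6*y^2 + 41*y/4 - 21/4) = y^2 - 5*y + 21/4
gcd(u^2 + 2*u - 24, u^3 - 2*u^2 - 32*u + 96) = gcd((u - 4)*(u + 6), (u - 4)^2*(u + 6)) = u^2 + 2*u - 24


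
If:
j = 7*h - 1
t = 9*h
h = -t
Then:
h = 0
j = -1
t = 0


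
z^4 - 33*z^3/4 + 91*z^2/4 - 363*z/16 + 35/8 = (z - 7/2)*(z - 5/2)*(z - 2)*(z - 1/4)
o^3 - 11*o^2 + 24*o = o*(o - 8)*(o - 3)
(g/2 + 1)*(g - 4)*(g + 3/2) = g^3/2 - g^2/4 - 11*g/2 - 6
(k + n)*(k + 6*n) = k^2 + 7*k*n + 6*n^2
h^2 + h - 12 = (h - 3)*(h + 4)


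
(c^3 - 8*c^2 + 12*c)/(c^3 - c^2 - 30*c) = (c - 2)/(c + 5)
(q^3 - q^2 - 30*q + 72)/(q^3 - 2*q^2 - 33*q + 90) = (q - 4)/(q - 5)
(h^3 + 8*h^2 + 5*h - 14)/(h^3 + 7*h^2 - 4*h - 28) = (h - 1)/(h - 2)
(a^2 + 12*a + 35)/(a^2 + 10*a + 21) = (a + 5)/(a + 3)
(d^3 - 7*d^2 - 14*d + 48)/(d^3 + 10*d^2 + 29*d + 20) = (d^3 - 7*d^2 - 14*d + 48)/(d^3 + 10*d^2 + 29*d + 20)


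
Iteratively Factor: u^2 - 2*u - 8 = (u - 4)*(u + 2)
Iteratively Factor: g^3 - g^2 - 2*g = (g)*(g^2 - g - 2) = g*(g - 2)*(g + 1)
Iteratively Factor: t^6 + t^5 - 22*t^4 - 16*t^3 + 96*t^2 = (t)*(t^5 + t^4 - 22*t^3 - 16*t^2 + 96*t) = t*(t + 3)*(t^4 - 2*t^3 - 16*t^2 + 32*t) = t*(t + 3)*(t + 4)*(t^3 - 6*t^2 + 8*t) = t*(t - 2)*(t + 3)*(t + 4)*(t^2 - 4*t) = t*(t - 4)*(t - 2)*(t + 3)*(t + 4)*(t)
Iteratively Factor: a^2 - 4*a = (a - 4)*(a)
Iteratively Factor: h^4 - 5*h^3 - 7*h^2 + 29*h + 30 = (h - 3)*(h^3 - 2*h^2 - 13*h - 10) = (h - 3)*(h + 1)*(h^2 - 3*h - 10) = (h - 3)*(h + 1)*(h + 2)*(h - 5)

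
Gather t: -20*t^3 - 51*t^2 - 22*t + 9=-20*t^3 - 51*t^2 - 22*t + 9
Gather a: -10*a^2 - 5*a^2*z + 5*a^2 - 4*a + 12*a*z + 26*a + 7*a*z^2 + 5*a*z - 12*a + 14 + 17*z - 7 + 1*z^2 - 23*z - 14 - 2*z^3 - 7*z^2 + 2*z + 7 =a^2*(-5*z - 5) + a*(7*z^2 + 17*z + 10) - 2*z^3 - 6*z^2 - 4*z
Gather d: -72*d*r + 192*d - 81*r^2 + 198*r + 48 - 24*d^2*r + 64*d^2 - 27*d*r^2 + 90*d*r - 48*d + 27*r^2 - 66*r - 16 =d^2*(64 - 24*r) + d*(-27*r^2 + 18*r + 144) - 54*r^2 + 132*r + 32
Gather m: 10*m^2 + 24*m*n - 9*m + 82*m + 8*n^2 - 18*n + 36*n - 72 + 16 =10*m^2 + m*(24*n + 73) + 8*n^2 + 18*n - 56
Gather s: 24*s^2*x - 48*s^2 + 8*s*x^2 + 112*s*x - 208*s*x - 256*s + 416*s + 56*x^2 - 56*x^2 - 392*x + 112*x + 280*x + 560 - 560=s^2*(24*x - 48) + s*(8*x^2 - 96*x + 160)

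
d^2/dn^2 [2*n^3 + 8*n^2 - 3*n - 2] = 12*n + 16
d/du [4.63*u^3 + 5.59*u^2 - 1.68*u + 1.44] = 13.89*u^2 + 11.18*u - 1.68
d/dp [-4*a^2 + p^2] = 2*p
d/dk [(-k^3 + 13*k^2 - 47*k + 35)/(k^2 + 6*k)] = (-k^4 - 12*k^3 + 125*k^2 - 70*k - 210)/(k^2*(k^2 + 12*k + 36))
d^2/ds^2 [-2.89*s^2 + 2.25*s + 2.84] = -5.78000000000000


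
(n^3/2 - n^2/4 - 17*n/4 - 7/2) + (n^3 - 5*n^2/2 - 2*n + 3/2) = 3*n^3/2 - 11*n^2/4 - 25*n/4 - 2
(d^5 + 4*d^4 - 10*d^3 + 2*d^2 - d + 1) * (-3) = -3*d^5 - 12*d^4 + 30*d^3 - 6*d^2 + 3*d - 3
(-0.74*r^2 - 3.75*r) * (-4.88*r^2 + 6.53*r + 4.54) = 3.6112*r^4 + 13.4678*r^3 - 27.8471*r^2 - 17.025*r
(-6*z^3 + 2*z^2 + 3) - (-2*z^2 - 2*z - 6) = -6*z^3 + 4*z^2 + 2*z + 9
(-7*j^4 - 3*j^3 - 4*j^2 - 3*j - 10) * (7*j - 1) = -49*j^5 - 14*j^4 - 25*j^3 - 17*j^2 - 67*j + 10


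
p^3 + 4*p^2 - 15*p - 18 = (p - 3)*(p + 1)*(p + 6)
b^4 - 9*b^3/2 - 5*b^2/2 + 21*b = b*(b - 7/2)*(b - 3)*(b + 2)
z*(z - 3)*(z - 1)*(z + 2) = z^4 - 2*z^3 - 5*z^2 + 6*z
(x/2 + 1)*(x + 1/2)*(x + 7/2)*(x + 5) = x^4/2 + 11*x^3/2 + 159*x^2/8 + 209*x/8 + 35/4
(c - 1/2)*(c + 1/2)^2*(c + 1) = c^4 + 3*c^3/2 + c^2/4 - 3*c/8 - 1/8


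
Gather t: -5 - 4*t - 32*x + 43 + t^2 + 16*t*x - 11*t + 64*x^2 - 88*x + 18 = t^2 + t*(16*x - 15) + 64*x^2 - 120*x + 56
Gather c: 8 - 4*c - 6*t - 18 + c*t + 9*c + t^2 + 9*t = c*(t + 5) + t^2 + 3*t - 10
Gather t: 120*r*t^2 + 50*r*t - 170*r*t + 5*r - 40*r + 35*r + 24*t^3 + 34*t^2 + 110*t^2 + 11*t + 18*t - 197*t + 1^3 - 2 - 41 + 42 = 24*t^3 + t^2*(120*r + 144) + t*(-120*r - 168)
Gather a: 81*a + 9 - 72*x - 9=81*a - 72*x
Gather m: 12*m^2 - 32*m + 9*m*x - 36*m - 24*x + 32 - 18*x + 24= 12*m^2 + m*(9*x - 68) - 42*x + 56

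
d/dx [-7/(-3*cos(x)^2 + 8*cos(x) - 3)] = 14*(3*cos(x) - 4)*sin(x)/(3*cos(x)^2 - 8*cos(x) + 3)^2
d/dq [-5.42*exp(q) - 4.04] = -5.42*exp(q)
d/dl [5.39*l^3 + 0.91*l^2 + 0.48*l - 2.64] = 16.17*l^2 + 1.82*l + 0.48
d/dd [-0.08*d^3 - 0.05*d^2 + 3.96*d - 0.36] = -0.24*d^2 - 0.1*d + 3.96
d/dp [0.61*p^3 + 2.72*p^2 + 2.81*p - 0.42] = 1.83*p^2 + 5.44*p + 2.81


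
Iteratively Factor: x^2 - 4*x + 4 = (x - 2)*(x - 2)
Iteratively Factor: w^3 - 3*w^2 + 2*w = (w)*(w^2 - 3*w + 2) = w*(w - 1)*(w - 2)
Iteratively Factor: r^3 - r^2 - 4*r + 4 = (r + 2)*(r^2 - 3*r + 2) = (r - 1)*(r + 2)*(r - 2)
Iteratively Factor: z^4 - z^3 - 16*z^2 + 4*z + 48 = (z - 2)*(z^3 + z^2 - 14*z - 24) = (z - 4)*(z - 2)*(z^2 + 5*z + 6) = (z - 4)*(z - 2)*(z + 2)*(z + 3)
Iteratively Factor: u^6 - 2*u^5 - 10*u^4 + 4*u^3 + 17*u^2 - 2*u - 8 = (u + 2)*(u^5 - 4*u^4 - 2*u^3 + 8*u^2 + u - 4) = (u + 1)*(u + 2)*(u^4 - 5*u^3 + 3*u^2 + 5*u - 4) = (u - 1)*(u + 1)*(u + 2)*(u^3 - 4*u^2 - u + 4) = (u - 4)*(u - 1)*(u + 1)*(u + 2)*(u^2 - 1) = (u - 4)*(u - 1)^2*(u + 1)*(u + 2)*(u + 1)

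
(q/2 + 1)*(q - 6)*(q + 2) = q^3/2 - q^2 - 10*q - 12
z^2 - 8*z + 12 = (z - 6)*(z - 2)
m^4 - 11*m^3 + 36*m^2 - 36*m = m*(m - 6)*(m - 3)*(m - 2)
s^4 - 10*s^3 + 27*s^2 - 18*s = s*(s - 6)*(s - 3)*(s - 1)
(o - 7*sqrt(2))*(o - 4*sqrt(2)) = o^2 - 11*sqrt(2)*o + 56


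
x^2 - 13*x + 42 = (x - 7)*(x - 6)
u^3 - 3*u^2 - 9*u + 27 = (u - 3)^2*(u + 3)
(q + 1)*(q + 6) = q^2 + 7*q + 6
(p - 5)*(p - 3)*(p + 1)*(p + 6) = p^4 - p^3 - 35*p^2 + 57*p + 90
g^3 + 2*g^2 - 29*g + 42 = (g - 3)*(g - 2)*(g + 7)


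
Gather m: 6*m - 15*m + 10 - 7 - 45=-9*m - 42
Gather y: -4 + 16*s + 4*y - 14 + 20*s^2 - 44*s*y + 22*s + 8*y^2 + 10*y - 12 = 20*s^2 + 38*s + 8*y^2 + y*(14 - 44*s) - 30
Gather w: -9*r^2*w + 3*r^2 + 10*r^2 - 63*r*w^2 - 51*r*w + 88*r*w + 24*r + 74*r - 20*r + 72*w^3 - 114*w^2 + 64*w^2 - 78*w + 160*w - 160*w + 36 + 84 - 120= 13*r^2 + 78*r + 72*w^3 + w^2*(-63*r - 50) + w*(-9*r^2 + 37*r - 78)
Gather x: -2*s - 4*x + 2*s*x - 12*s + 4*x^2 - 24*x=-14*s + 4*x^2 + x*(2*s - 28)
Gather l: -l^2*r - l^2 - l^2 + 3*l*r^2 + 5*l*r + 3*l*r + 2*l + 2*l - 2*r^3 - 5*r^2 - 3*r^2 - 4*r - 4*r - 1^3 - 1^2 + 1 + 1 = l^2*(-r - 2) + l*(3*r^2 + 8*r + 4) - 2*r^3 - 8*r^2 - 8*r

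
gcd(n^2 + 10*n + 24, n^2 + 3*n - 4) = n + 4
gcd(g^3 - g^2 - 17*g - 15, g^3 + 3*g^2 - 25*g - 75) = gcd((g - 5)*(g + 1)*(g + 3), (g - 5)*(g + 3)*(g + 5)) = g^2 - 2*g - 15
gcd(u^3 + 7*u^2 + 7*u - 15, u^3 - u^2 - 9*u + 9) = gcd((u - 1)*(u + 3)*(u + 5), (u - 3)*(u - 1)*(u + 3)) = u^2 + 2*u - 3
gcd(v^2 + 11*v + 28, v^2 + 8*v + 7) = v + 7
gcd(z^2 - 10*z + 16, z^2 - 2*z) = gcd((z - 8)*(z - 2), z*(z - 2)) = z - 2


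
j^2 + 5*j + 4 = (j + 1)*(j + 4)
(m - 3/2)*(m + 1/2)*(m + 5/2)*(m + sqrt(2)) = m^4 + sqrt(2)*m^3 + 3*m^3/2 - 13*m^2/4 + 3*sqrt(2)*m^2/2 - 13*sqrt(2)*m/4 - 15*m/8 - 15*sqrt(2)/8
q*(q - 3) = q^2 - 3*q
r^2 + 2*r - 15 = (r - 3)*(r + 5)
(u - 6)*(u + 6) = u^2 - 36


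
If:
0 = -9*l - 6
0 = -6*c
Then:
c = 0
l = -2/3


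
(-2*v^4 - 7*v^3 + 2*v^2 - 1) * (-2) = 4*v^4 + 14*v^3 - 4*v^2 + 2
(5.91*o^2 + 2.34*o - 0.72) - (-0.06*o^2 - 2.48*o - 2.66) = 5.97*o^2 + 4.82*o + 1.94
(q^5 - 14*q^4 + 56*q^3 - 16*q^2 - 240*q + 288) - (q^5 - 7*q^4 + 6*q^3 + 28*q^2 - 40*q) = -7*q^4 + 50*q^3 - 44*q^2 - 200*q + 288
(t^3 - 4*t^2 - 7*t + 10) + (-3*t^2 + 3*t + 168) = t^3 - 7*t^2 - 4*t + 178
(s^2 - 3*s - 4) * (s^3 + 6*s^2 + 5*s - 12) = s^5 + 3*s^4 - 17*s^3 - 51*s^2 + 16*s + 48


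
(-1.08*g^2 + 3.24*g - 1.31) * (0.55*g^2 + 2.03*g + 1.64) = -0.594*g^4 - 0.4104*g^3 + 4.0855*g^2 + 2.6543*g - 2.1484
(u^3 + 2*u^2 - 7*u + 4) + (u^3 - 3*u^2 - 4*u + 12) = 2*u^3 - u^2 - 11*u + 16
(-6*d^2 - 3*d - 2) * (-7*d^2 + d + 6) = 42*d^4 + 15*d^3 - 25*d^2 - 20*d - 12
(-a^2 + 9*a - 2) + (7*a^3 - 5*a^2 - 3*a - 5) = 7*a^3 - 6*a^2 + 6*a - 7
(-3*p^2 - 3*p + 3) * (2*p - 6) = -6*p^3 + 12*p^2 + 24*p - 18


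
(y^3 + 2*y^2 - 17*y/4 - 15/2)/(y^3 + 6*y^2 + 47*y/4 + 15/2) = (y - 2)/(y + 2)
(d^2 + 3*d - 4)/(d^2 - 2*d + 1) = (d + 4)/(d - 1)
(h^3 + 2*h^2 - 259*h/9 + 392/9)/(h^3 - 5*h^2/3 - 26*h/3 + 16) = (h^2 + 14*h/3 - 49/3)/(h^2 + h - 6)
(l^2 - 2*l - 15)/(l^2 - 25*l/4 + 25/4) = 4*(l + 3)/(4*l - 5)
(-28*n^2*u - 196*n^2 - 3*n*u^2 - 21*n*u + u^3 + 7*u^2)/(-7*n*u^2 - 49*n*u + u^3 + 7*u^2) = (4*n + u)/u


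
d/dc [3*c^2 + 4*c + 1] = 6*c + 4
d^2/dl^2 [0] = 0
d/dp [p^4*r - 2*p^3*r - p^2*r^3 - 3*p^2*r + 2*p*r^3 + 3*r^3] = 2*r*(2*p^3 - 3*p^2 - p*r^2 - 3*p + r^2)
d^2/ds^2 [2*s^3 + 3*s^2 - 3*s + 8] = 12*s + 6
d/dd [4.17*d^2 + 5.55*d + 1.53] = 8.34*d + 5.55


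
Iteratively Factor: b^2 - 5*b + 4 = (b - 1)*(b - 4)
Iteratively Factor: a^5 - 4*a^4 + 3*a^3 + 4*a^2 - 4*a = (a - 2)*(a^4 - 2*a^3 - a^2 + 2*a) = (a - 2)^2*(a^3 - a) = (a - 2)^2*(a + 1)*(a^2 - a) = a*(a - 2)^2*(a + 1)*(a - 1)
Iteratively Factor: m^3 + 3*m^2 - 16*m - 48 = (m + 3)*(m^2 - 16) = (m - 4)*(m + 3)*(m + 4)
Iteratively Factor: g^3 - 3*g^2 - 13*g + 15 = (g + 3)*(g^2 - 6*g + 5) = (g - 5)*(g + 3)*(g - 1)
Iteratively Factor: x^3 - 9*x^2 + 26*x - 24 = (x - 2)*(x^2 - 7*x + 12) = (x - 4)*(x - 2)*(x - 3)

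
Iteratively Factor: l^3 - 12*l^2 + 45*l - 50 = (l - 2)*(l^2 - 10*l + 25) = (l - 5)*(l - 2)*(l - 5)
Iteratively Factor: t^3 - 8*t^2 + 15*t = (t - 3)*(t^2 - 5*t) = t*(t - 3)*(t - 5)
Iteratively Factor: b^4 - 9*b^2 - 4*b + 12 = (b + 2)*(b^3 - 2*b^2 - 5*b + 6) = (b - 3)*(b + 2)*(b^2 + b - 2) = (b - 3)*(b + 2)^2*(b - 1)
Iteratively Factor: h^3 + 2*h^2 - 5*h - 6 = (h + 1)*(h^2 + h - 6) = (h + 1)*(h + 3)*(h - 2)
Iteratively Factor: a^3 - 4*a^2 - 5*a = (a - 5)*(a^2 + a) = a*(a - 5)*(a + 1)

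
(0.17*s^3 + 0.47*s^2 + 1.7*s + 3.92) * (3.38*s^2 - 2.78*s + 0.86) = 0.5746*s^5 + 1.116*s^4 + 4.5856*s^3 + 8.9278*s^2 - 9.4356*s + 3.3712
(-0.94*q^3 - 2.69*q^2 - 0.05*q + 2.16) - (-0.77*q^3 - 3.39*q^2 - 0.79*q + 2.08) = -0.17*q^3 + 0.7*q^2 + 0.74*q + 0.0800000000000001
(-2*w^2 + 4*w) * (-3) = 6*w^2 - 12*w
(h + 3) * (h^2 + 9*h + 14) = h^3 + 12*h^2 + 41*h + 42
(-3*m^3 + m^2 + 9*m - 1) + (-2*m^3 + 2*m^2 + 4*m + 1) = -5*m^3 + 3*m^2 + 13*m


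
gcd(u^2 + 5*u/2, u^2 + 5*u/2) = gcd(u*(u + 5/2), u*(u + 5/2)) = u^2 + 5*u/2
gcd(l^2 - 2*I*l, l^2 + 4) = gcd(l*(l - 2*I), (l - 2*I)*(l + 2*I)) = l - 2*I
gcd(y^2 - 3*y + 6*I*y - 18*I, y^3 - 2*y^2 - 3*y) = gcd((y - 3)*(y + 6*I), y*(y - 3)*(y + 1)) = y - 3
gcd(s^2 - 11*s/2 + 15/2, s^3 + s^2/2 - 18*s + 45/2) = s - 3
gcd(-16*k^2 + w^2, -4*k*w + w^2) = -4*k + w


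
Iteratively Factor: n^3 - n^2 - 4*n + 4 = (n + 2)*(n^2 - 3*n + 2) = (n - 1)*(n + 2)*(n - 2)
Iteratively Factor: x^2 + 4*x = (x)*(x + 4)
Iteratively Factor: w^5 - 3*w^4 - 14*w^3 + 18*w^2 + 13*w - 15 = (w - 5)*(w^4 + 2*w^3 - 4*w^2 - 2*w + 3) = (w - 5)*(w + 3)*(w^3 - w^2 - w + 1) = (w - 5)*(w - 1)*(w + 3)*(w^2 - 1) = (w - 5)*(w - 1)^2*(w + 3)*(w + 1)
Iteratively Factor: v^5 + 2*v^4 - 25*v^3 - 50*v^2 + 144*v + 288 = (v - 4)*(v^4 + 6*v^3 - v^2 - 54*v - 72) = (v - 4)*(v + 3)*(v^3 + 3*v^2 - 10*v - 24) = (v - 4)*(v - 3)*(v + 3)*(v^2 + 6*v + 8) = (v - 4)*(v - 3)*(v + 3)*(v + 4)*(v + 2)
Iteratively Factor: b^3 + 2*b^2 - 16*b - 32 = (b + 4)*(b^2 - 2*b - 8) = (b + 2)*(b + 4)*(b - 4)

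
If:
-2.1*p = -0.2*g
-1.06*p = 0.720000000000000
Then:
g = -7.13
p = -0.68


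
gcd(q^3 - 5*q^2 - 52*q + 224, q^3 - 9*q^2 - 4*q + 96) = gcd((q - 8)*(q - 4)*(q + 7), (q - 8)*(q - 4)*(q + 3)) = q^2 - 12*q + 32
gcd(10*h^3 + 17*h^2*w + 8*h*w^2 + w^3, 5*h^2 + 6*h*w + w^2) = 5*h^2 + 6*h*w + w^2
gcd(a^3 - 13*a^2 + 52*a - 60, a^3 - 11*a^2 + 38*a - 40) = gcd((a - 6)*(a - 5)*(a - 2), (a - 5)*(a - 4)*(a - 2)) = a^2 - 7*a + 10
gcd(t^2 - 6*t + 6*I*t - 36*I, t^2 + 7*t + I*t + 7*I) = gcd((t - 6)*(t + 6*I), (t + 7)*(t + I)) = 1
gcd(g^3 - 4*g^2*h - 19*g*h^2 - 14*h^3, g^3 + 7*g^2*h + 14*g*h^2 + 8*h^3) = g^2 + 3*g*h + 2*h^2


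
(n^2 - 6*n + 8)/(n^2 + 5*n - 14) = (n - 4)/(n + 7)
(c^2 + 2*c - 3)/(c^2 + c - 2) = (c + 3)/(c + 2)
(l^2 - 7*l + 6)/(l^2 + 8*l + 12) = (l^2 - 7*l + 6)/(l^2 + 8*l + 12)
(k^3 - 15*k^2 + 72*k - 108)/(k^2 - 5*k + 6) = (k^2 - 12*k + 36)/(k - 2)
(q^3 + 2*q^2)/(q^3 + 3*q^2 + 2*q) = q/(q + 1)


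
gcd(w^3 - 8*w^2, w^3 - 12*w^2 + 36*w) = w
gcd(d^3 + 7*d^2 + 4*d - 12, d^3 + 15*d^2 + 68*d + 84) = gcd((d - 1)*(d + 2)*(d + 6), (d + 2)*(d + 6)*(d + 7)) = d^2 + 8*d + 12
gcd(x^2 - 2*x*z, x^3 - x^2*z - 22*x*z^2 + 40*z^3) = x - 2*z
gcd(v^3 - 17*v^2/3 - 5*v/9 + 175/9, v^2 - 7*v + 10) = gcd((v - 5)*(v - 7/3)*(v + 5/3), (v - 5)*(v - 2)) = v - 5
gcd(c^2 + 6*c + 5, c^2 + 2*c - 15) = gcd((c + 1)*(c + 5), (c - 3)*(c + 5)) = c + 5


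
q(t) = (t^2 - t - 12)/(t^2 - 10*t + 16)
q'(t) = (10 - 2*t)*(t^2 - t - 12)/(t^2 - 10*t + 16)^2 + (2*t - 1)/(t^2 - 10*t + 16)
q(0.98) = -1.68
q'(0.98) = -1.75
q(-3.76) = 0.09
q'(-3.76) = -0.10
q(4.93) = -0.82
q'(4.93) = -0.97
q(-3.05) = 0.01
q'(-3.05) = -0.13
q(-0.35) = -0.59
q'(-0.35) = -0.41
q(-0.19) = -0.66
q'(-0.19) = -0.46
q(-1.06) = -0.35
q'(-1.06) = -0.27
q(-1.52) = -0.24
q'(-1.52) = -0.22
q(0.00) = -0.75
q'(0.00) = -0.53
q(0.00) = -0.75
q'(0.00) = -0.53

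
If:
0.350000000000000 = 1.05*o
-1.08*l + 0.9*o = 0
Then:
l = 0.28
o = 0.33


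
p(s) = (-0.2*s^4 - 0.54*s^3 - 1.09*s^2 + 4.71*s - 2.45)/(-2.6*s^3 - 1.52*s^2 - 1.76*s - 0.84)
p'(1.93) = 0.21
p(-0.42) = 26.02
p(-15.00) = -1.02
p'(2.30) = 0.18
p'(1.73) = 0.23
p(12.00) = 1.09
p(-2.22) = -0.72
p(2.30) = 0.21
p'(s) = (7.8*s^2 + 3.04*s + 1.76)*(-0.2*s^4 - 0.54*s^3 - 1.09*s^2 + 4.71*s - 2.45)/(-2.6*s^3 - 1.52*s^2 - 1.76*s - 0.84)^2 + (-0.8*s^3 - 1.62*s^2 - 2.18*s + 4.71)/(-2.6*s^3 - 1.52*s^2 - 1.76*s - 0.84) = (0.52*s^6 + 0.608000000000001*s^5 - 0.9572*s^4 + 27.0648*s^3 - 8.67160000000001*s^2 - 5.6168*s - 8.2684)/(6.76*s^6 + 7.904*s^5 + 11.4624*s^4 + 9.7184*s^3 + 5.6512*s^2 + 2.9568*s + 0.7056)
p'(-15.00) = 0.07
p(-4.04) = -0.37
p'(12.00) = 0.08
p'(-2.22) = -0.57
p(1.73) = 0.10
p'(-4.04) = -0.02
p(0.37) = 0.48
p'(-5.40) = 0.03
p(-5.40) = -0.39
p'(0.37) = -3.04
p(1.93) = 0.14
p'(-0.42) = -304.98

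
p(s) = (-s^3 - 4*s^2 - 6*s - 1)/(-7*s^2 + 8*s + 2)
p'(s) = (14*s - 8)*(-s^3 - 4*s^2 - 6*s - 1)/(-7*s^2 + 8*s + 2)^2 + (-3*s^2 - 8*s - 6)/(-7*s^2 + 8*s + 2) = (7*s^4 - 16*s^3 - 80*s^2 - 30*s - 4)/(49*s^4 - 112*s^3 + 36*s^2 + 32*s + 4)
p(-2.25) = -0.07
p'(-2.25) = 0.01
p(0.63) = -1.55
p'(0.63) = -3.17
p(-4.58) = -0.21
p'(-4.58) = 0.09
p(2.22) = 3.05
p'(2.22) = -2.16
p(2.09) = 3.39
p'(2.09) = -3.05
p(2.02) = 3.62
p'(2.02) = -3.76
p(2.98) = 2.23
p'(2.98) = -0.51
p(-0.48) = -0.31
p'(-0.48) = -0.49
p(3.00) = 2.22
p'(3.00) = -0.50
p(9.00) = 2.25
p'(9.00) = 0.11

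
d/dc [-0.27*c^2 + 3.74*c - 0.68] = 3.74 - 0.54*c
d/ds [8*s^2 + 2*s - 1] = 16*s + 2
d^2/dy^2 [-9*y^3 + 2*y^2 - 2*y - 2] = 4 - 54*y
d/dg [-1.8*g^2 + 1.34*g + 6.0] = 1.34 - 3.6*g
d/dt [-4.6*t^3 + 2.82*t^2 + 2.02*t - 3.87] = -13.8*t^2 + 5.64*t + 2.02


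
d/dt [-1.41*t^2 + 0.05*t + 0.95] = 0.05 - 2.82*t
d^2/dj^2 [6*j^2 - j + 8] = 12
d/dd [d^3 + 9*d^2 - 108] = 3*d*(d + 6)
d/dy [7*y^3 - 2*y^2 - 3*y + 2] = 21*y^2 - 4*y - 3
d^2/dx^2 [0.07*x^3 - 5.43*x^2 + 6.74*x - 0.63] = 0.42*x - 10.86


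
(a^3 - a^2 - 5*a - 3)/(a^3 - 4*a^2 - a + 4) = (a^2 - 2*a - 3)/(a^2 - 5*a + 4)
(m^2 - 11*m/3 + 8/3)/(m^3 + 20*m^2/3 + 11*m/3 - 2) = (3*m^2 - 11*m + 8)/(3*m^3 + 20*m^2 + 11*m - 6)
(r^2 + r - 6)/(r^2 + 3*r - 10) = (r + 3)/(r + 5)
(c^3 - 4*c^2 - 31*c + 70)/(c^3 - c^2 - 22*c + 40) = (c - 7)/(c - 4)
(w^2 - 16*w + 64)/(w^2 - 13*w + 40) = (w - 8)/(w - 5)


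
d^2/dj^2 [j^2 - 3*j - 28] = 2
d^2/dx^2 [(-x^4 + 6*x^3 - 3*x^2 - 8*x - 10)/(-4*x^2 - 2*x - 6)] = (4*x^6 + 6*x^5 + 21*x^4 + 80*x^3 + 66*x^2 - 246*x - 47)/(8*x^6 + 12*x^5 + 42*x^4 + 37*x^3 + 63*x^2 + 27*x + 27)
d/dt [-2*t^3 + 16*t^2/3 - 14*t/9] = -6*t^2 + 32*t/3 - 14/9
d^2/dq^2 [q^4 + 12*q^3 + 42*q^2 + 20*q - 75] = 12*q^2 + 72*q + 84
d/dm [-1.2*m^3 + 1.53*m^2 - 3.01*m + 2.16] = -3.6*m^2 + 3.06*m - 3.01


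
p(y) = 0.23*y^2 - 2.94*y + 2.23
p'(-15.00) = -9.84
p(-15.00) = 98.08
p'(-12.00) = -8.46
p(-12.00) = 70.63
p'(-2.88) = -4.26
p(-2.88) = 12.60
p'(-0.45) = -3.15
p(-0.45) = 3.60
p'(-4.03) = -4.79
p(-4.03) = 17.81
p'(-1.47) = -3.62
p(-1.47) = 7.05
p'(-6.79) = -6.06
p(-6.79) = 32.80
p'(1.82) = -2.10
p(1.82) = -2.36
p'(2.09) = -1.98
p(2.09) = -2.91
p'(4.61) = -0.82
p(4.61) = -6.44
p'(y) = 0.46*y - 2.94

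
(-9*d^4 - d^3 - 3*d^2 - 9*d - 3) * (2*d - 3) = -18*d^5 + 25*d^4 - 3*d^3 - 9*d^2 + 21*d + 9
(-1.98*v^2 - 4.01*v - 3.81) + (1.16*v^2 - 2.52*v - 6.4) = -0.82*v^2 - 6.53*v - 10.21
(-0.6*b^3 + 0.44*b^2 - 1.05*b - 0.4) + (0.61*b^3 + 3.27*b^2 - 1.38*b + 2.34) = 0.01*b^3 + 3.71*b^2 - 2.43*b + 1.94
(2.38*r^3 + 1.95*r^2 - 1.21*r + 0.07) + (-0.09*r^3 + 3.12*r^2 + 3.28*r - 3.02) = 2.29*r^3 + 5.07*r^2 + 2.07*r - 2.95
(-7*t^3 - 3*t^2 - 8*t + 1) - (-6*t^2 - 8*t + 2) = -7*t^3 + 3*t^2 - 1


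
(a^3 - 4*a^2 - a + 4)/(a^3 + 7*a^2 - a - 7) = (a - 4)/(a + 7)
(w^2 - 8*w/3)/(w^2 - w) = (w - 8/3)/(w - 1)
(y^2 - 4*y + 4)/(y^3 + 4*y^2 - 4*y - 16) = (y - 2)/(y^2 + 6*y + 8)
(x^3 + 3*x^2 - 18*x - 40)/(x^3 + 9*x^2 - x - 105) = (x^2 - 2*x - 8)/(x^2 + 4*x - 21)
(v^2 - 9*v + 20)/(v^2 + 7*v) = (v^2 - 9*v + 20)/(v*(v + 7))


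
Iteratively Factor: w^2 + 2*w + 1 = (w + 1)*(w + 1)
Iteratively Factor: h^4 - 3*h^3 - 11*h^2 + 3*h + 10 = (h + 1)*(h^3 - 4*h^2 - 7*h + 10) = (h - 1)*(h + 1)*(h^2 - 3*h - 10) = (h - 5)*(h - 1)*(h + 1)*(h + 2)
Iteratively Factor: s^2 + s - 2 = (s - 1)*(s + 2)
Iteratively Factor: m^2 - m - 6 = (m - 3)*(m + 2)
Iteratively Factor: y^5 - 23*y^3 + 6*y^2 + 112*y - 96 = (y + 4)*(y^4 - 4*y^3 - 7*y^2 + 34*y - 24) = (y - 4)*(y + 4)*(y^3 - 7*y + 6) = (y - 4)*(y - 1)*(y + 4)*(y^2 + y - 6) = (y - 4)*(y - 2)*(y - 1)*(y + 4)*(y + 3)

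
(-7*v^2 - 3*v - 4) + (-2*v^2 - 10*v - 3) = -9*v^2 - 13*v - 7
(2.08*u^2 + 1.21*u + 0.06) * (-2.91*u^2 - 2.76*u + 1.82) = -6.0528*u^4 - 9.2619*u^3 + 0.271400000000001*u^2 + 2.0366*u + 0.1092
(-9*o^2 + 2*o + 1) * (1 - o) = 9*o^3 - 11*o^2 + o + 1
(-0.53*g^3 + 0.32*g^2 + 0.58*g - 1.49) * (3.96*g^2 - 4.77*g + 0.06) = -2.0988*g^5 + 3.7953*g^4 + 0.7386*g^3 - 8.6478*g^2 + 7.1421*g - 0.0894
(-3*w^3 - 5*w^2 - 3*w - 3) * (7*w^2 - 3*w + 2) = -21*w^5 - 26*w^4 - 12*w^3 - 22*w^2 + 3*w - 6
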